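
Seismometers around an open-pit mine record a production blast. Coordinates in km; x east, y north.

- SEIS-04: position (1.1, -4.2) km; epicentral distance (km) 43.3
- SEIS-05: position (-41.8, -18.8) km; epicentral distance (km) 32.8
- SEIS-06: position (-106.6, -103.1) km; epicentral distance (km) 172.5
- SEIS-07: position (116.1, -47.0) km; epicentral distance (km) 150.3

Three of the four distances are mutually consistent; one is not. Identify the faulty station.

SEIS-05

Solve using three stations at a time. Using SEIS-04, SEIS-06, SEIS-07 (subtract circle equations pairwise → linear system) gives (x, y) ≈ (-7.7, 38.3).
Distances from that point to each station vs reported:
  SEIS-04: calculated 43.4 vs reported 43.3 → residual 0.1 km
  SEIS-05: calculated 66.5 vs reported 32.8 → residual 33.7 km
  SEIS-06: calculated 172.5 vs reported 172.5 → residual 0.0 km
  SEIS-07: calculated 150.3 vs reported 150.3 → residual 0.0 km
SEIS-04, SEIS-06, SEIS-07 are mutually consistent (residuals ≈ 0); SEIS-05 is off by 33.7 km.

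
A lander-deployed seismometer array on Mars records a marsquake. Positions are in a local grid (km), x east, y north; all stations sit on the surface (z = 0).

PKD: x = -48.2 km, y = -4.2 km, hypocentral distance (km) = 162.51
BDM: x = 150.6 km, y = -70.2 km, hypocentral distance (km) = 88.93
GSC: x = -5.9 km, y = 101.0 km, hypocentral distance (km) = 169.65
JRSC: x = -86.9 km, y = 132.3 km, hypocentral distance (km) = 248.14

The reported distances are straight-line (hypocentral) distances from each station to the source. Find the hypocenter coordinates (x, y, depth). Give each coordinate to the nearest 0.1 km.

Each station gives a sphere (x−x_i)² + (y−y_i)² + z² = d_i² (stations at z=0).
Subtracting the PKD sphere from BDM and GSC: z² cancels, leaving linear equations in x and y:
397.6 x − 132.0 y = 43768.48
84.6 x + 210.4 y = 5523.31
Solving: x ≈ 104.806, y ≈ -15.890 km (keep extra digits for the depth step; rounded: 104.8, -15.9).
Then from the PKD sphere: z² = 162.51² − (x + 48.2)² − (y + 4.2)² with x = 104.806, y = -15.890, so z ≈ 53.498 ≈ 53.5 km.
Check against JRSC (with the unrounded solution): distance 248.14 ≈ 248.14 km. ✓

x ≈ 104.8 km, y ≈ -15.9 km, depth ≈ 53.5 km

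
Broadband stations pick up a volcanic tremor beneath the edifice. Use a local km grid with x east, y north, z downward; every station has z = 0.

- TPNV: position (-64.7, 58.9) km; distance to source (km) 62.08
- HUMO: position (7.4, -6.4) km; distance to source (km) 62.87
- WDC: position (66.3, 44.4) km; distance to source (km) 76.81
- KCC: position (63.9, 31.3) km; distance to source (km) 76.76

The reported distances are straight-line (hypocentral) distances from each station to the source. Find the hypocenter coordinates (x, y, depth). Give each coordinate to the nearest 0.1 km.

(-7.1, 50.8, 21.7)

Each station gives a sphere (x−x_i)² + (y−y_i)² + z² = d_i² (stations at z=0).
Subtracting the TPNV sphere from HUMO and WDC: z² cancels, leaving linear equations in x and y:
144.2 x − 130.6 y = -7658.29
262.0 x − 29.0 y = -3334.10
Solving: x ≈ -7.103, y ≈ 50.797 km (keep extra digits for the depth step; rounded: -7.1, 50.8).
Then from the TPNV sphere: z² = 62.08² − (x + 64.7)² − (y − 58.9)² with x = -7.103, y = 50.797, so z ≈ 21.699 ≈ 21.7 km.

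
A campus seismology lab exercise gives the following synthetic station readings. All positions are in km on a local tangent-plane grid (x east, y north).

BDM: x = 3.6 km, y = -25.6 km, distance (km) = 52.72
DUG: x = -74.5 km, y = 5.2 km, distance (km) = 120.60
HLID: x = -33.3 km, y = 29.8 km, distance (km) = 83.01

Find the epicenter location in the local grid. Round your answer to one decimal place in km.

x ≈ 46.1 km, y ≈ 5.6 km

Circle about each station: (x − 3.6)² + (y + 25.6)² = 52.72²; (x + 74.5)² + (y − 5.2)² = 120.60²; (x + 33.3)² + (y − 29.8)² = 83.01².
Subtracting pairs of circle equations eliminates x²+y² and gives linear equations (the radical axes):
-156.2 x + 61.6 y = -6855.99
-73.8 x + 110.8 y = -2782.65
Solving the 2×2 system: x ≈ 46.1, y ≈ 5.6 km.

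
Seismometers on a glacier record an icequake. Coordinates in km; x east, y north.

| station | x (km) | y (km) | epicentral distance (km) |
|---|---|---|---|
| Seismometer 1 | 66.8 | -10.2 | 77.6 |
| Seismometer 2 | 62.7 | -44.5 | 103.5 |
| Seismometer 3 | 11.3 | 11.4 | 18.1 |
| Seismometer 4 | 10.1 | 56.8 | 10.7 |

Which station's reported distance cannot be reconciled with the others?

Solve using three stations at a time. Using Seismometer 1, Seismometer 2, Seismometer 4 (subtract circle equations pairwise → linear system) gives (x, y) ≈ (14.4, 47.0).
Distances from that point to each station vs reported:
  Seismometer 1: calculated 77.6 vs reported 77.6 → residual 0.0 km
  Seismometer 2: calculated 103.5 vs reported 103.5 → residual 0.0 km
  Seismometer 3: calculated 35.8 vs reported 18.1 → residual 17.7 km
  Seismometer 4: calculated 10.7 vs reported 10.7 → residual 0.0 km
Seismometer 1, Seismometer 2, Seismometer 4 are mutually consistent (residuals ≈ 0); Seismometer 3 is off by 17.7 km.

Seismometer 3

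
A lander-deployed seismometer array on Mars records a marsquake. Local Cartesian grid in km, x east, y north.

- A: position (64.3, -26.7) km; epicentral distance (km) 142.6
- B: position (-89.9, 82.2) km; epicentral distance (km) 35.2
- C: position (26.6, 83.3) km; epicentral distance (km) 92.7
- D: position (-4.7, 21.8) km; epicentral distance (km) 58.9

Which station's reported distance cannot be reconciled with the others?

B

Solve using three stations at a time. Using A, C, D (subtract circle equations pairwise → linear system) gives (x, y) ≈ (-58.3, 46.1).
Distances from that point to each station vs reported:
  A: calculated 142.6 vs reported 142.6 → residual 0.0 km
  B: calculated 48.0 vs reported 35.2 → residual 12.8 km
  C: calculated 92.7 vs reported 92.7 → residual 0.0 km
  D: calculated 58.8 vs reported 58.9 → residual 0.1 km
A, C, D are mutually consistent (residuals ≈ 0); B is off by 12.8 km.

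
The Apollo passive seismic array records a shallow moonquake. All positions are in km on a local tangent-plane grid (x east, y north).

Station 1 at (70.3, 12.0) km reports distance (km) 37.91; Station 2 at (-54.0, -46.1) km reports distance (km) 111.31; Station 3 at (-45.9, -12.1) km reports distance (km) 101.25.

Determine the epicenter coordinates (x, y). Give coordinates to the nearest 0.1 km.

Circle about each station: (x − 70.3)² + (y − 12.0)² = 37.91²; (x + 54.0)² + (y + 46.1)² = 111.31²; (x + 45.9)² + (y + 12.1)² = 101.25².
Subtracting pairs of circle equations eliminates x²+y² and gives linear equations (the radical axes):
-248.6 x − 116.2 y = -10997.63
-232.4 x − 48.2 y = -11647.26
Solving the 2×2 system: x ≈ 54.8, y ≈ -22.6 km.

(54.8, -22.6)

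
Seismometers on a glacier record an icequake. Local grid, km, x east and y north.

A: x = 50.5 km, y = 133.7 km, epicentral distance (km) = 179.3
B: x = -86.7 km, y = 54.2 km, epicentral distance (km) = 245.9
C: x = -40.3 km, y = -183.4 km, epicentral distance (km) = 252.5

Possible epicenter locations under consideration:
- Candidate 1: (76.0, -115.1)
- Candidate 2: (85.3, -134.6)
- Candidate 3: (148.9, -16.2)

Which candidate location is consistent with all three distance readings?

Candidate 3

For each candidate, compare |candidate − station| to the reported distance:
Candidate 1: residuals A 70.8, B 11.1, C 117.6 → max 117.6 km
Candidate 2: residuals A 91.2, B 9.5, C 117.8 → max 117.8 km
Candidate 3: residuals A 0.0, B 0.0, C 0.0 → max 0.0 km
Only Candidate 3 has all residuals ≈ 0.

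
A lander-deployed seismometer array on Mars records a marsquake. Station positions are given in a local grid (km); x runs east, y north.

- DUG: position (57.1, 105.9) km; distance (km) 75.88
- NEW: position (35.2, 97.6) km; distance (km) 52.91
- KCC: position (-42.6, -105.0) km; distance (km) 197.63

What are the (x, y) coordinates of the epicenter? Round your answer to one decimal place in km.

-17.3 km east, 91.0 km north

Circle about each station: (x − 57.1)² + (y − 105.9)² = 75.88²; (x − 35.2)² + (y − 97.6)² = 52.91²; (x + 42.6)² + (y + 105.0)² = 197.63².
Subtracting pairs of circle equations eliminates x²+y² and gives linear equations (the radical axes):
-43.8 x − 16.6 y = -752.11
-199.4 x − 421.8 y = -34935.30
Solving the 2×2 system: x ≈ -17.3, y ≈ 91.0 km.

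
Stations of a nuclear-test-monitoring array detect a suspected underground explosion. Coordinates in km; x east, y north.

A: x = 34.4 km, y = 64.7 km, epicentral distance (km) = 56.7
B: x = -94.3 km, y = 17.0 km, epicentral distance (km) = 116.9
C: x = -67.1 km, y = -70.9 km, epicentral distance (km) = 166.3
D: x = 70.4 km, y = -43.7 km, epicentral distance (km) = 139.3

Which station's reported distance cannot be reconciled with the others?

Solve using three stations at a time. Using B, C, D (subtract circle equations pairwise → linear system) gives (x, y) ≈ (4.7, 79.1).
Distances from that point to each station vs reported:
  A: calculated 33.0 vs reported 56.7 → residual 23.7 km
  B: calculated 116.8 vs reported 116.9 → residual 0.1 km
  C: calculated 166.2 vs reported 166.3 → residual 0.1 km
  D: calculated 139.2 vs reported 139.3 → residual 0.1 km
B, C, D are mutually consistent (residuals ≈ 0); A is off by 23.7 km.

A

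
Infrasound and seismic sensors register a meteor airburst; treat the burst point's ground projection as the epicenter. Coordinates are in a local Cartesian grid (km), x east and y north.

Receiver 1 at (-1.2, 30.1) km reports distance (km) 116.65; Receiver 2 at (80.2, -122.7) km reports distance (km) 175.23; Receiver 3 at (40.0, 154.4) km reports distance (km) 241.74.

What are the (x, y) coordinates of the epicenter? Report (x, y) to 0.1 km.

Circle about each station: (x + 1.2)² + (y − 30.1)² = 116.65²; (x − 80.2)² + (y + 122.7)² = 175.23²; (x − 40.0)² + (y − 154.4)² = 241.74².
Subtracting the Receiver 1 equation from the Receiver 2 and Receiver 3 equations removes the quadratic terms:
162.8 x − 305.6 y = 3481.55
82.4 x + 248.6 y = -20299.10
Solving the 2×2 system: x ≈ -81.3, y ≈ -54.7 km.
Check against Receiver 1 (with the unrounded x, y): √((x + 1.2)²+(y − 30.1)²) = 116.66 ≈ 116.65 km. ✓

(-81.3, -54.7)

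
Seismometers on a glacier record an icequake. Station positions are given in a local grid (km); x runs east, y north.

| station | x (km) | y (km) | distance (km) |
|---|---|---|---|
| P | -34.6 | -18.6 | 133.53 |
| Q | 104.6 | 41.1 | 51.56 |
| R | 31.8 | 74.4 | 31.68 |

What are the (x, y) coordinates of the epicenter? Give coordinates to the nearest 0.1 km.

Circle about each station: (x + 34.6)² + (y + 18.6)² = 133.53²; (x − 104.6)² + (y − 41.1)² = 51.56²; (x − 31.8)² + (y − 74.4)² = 31.68².
Subtracting the P equation from the Q and R equations removes the quadratic terms:
278.4 x + 119.4 y = 26259.08
132.8 x + 186.0 y = 21830.12
Solving the 2×2 system: x ≈ 63.4, y ≈ 72.1 km.
Check against P (with the unrounded x, y): √((x + 34.6)²+(y + 18.6)²) = 133.53 ≈ 133.53 km. ✓

(63.4, 72.1)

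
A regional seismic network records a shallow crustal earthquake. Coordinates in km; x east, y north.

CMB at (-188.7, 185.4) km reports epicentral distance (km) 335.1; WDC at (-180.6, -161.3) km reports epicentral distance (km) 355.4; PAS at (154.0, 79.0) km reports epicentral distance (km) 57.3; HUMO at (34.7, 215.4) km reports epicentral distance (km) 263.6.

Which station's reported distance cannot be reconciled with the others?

HUMO

Solve using three stations at a time. Using CMB, WDC, PAS (subtract circle equations pairwise → linear system) gives (x, y) ≈ (112.8, 39.2).
Distances from that point to each station vs reported:
  CMB: calculated 335.1 vs reported 335.1 → residual 0.0 km
  WDC: calculated 355.4 vs reported 355.4 → residual 0.0 km
  PAS: calculated 57.3 vs reported 57.3 → residual 0.0 km
  HUMO: calculated 192.7 vs reported 263.6 → residual 70.9 km
CMB, WDC, PAS are mutually consistent (residuals ≈ 0); HUMO is off by 70.9 km.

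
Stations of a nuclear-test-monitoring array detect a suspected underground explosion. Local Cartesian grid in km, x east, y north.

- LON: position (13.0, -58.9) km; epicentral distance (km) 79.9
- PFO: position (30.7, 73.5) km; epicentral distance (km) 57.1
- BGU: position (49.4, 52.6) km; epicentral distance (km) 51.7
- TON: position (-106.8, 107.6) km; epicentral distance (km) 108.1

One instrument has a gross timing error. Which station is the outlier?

TON

Solve using three stations at a time. Using LON, PFO, BGU (subtract circle equations pairwise → linear system) gives (x, y) ≈ (8.6, 20.9).
Distances from that point to each station vs reported:
  LON: calculated 79.9 vs reported 79.9 → residual 0.0 km
  PFO: calculated 57.1 vs reported 57.1 → residual 0.0 km
  BGU: calculated 51.7 vs reported 51.7 → residual 0.0 km
  TON: calculated 144.4 vs reported 108.1 → residual 36.3 km
LON, PFO, BGU are mutually consistent (residuals ≈ 0); TON is off by 36.3 km.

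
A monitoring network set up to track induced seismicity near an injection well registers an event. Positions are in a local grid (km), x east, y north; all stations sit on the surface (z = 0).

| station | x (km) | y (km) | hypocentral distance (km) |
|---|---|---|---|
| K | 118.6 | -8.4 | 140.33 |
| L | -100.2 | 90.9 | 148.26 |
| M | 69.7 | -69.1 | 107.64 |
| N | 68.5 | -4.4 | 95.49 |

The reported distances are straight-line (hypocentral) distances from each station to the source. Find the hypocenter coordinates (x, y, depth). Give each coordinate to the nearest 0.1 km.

(-13.0, -19.2, 47.5)

Each station gives a sphere (x−x_i)² + (y−y_i)² + z² = d_i² (stations at z=0).
Subtracting the K sphere from L and M: z² cancels, leaving linear equations in x and y:
-437.6 x + 198.6 y = 1877.81
-97.8 x − 121.4 y = 3602.52
Solving: x ≈ -13.004, y ≈ -19.199 km (keep extra digits for the depth step; rounded: -13.0, -19.2).
Then from the K sphere: z² = 140.33² − (x − 118.6)² − (y + 8.4)² with x = -13.004, y = -19.199, so z ≈ 47.500 ≈ 47.5 km.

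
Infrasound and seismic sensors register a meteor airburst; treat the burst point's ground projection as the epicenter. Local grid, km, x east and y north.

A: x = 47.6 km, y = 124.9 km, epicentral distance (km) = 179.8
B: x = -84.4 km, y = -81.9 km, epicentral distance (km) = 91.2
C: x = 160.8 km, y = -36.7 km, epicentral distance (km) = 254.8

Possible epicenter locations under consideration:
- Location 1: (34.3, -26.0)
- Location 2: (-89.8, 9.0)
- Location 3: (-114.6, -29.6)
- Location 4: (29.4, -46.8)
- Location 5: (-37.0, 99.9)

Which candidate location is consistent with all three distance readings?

Location 2

For each candidate, compare |candidate − station| to the reported distance:
Location 1: residuals A 28.3, B 40.0, C 127.8 → max 127.8 km
Location 2: residuals A 0.0, B 0.1, C 0.1 → max 0.1 km
Location 3: residuals A 44.2, B 30.8, C 20.7 → max 44.2 km
Location 4: residuals A 7.1, B 27.9, C 123.0 → max 123.0 km
Location 5: residuals A 91.6, B 96.7, C 14.4 → max 96.7 km
Only Location 2 has all residuals ≈ 0.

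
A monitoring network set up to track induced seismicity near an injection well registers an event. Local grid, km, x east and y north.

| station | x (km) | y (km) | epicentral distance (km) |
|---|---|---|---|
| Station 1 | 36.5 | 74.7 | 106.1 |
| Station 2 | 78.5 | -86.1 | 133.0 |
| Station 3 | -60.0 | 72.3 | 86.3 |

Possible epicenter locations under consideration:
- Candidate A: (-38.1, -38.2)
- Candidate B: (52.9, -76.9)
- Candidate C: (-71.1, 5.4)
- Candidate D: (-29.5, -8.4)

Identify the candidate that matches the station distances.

For each candidate, compare |candidate − station| to the reported distance:
Candidate A: residuals Station 1 29.2, Station 2 6.9, Station 3 26.3 → max 29.2 km
Candidate B: residuals Station 1 46.4, Station 2 105.8, Station 3 100.8 → max 105.8 km
Candidate C: residuals Station 1 21.9, Station 2 42.4, Station 3 18.5 → max 42.4 km
Candidate D: residuals Station 1 0.0, Station 2 0.0, Station 3 0.0 → max 0.0 km
Only Candidate D has all residuals ≈ 0.

Candidate D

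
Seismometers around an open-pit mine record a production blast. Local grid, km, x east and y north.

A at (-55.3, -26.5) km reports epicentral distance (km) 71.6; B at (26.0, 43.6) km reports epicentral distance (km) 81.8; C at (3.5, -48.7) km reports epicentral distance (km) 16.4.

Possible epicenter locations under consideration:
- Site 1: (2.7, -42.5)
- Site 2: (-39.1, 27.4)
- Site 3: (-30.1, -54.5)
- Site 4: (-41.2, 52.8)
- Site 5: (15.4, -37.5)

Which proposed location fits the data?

Site 5

For each candidate, compare |candidate − station| to the reported distance:
Site 1: residuals A 11.4, B 7.4, C 10.1 → max 11.4 km
Site 2: residuals A 15.3, B 14.7, C 70.8 → max 70.8 km
Site 3: residuals A 33.9, B 31.2, C 17.7 → max 33.9 km
Site 4: residuals A 8.9, B 14.0, C 94.5 → max 94.5 km
Site 5: residuals A 0.0, B 0.0, C 0.1 → max 0.1 km
Only Site 5 has all residuals ≈ 0.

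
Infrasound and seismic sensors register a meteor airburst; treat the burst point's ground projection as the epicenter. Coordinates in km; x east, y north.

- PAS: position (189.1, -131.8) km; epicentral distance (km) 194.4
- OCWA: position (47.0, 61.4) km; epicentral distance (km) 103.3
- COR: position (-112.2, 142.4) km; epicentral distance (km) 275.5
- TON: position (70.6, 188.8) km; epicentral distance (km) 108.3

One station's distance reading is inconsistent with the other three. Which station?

Solve using three stations at a time. Using PAS, OCWA, COR (subtract circle equations pairwise → linear system) gives (x, y) ≈ (150.3, 58.7).
Distances from that point to each station vs reported:
  PAS: calculated 194.4 vs reported 194.4 → residual 0.0 km
  OCWA: calculated 103.3 vs reported 103.3 → residual 0.0 km
  COR: calculated 275.5 vs reported 275.5 → residual 0.0 km
  TON: calculated 152.6 vs reported 108.3 → residual 44.3 km
PAS, OCWA, COR are mutually consistent (residuals ≈ 0); TON is off by 44.3 km.

TON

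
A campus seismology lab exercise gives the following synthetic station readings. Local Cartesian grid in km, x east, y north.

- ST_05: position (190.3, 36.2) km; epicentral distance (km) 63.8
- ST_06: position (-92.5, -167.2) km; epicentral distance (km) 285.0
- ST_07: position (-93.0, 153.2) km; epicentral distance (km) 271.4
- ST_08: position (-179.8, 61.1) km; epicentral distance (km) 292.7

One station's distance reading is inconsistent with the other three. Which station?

Solve using three stations at a time. Using ST_05, ST_06, ST_07 (subtract circle equations pairwise → linear system) gives (x, y) ≈ (134.5, 5.2).
Distances from that point to each station vs reported:
  ST_05: calculated 63.9 vs reported 63.8 → residual 0.1 km
  ST_06: calculated 285.0 vs reported 285.0 → residual 0.0 km
  ST_07: calculated 271.4 vs reported 271.4 → residual 0.0 km
  ST_08: calculated 319.2 vs reported 292.7 → residual 26.5 km
ST_05, ST_06, ST_07 are mutually consistent (residuals ≈ 0); ST_08 is off by 26.5 km.

ST_08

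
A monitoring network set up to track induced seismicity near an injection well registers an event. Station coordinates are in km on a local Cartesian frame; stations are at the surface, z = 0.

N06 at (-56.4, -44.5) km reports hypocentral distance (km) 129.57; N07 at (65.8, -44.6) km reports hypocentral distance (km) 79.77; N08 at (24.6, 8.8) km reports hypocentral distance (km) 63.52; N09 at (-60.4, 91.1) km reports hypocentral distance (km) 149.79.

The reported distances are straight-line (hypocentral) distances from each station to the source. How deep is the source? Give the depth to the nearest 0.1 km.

depth ≈ 59.2 km

Each station gives a sphere (x−x_i)² + (y−y_i)² + z² = d_i² (stations at z=0).
Subtracting the N06 sphere from N07 and N08: z² cancels, leaving linear equations in x and y:
244.4 x − 0.2 y = 11582.72
162.0 x + 106.6 y = 8274.98
Solving: x ≈ 47.397, y ≈ 5.597 km (keep extra digits for the depth step; rounded: 47.4, 5.6).
Then from the N06 sphere: z² = 129.57² − (x + 56.4)² − (y + 44.5)² with x = 47.397, y = 5.597, so z ≈ 59.202 ≈ 59.2 km.
Check against N09 (with the unrounded solution): distance 149.79 ≈ 149.79 km. ✓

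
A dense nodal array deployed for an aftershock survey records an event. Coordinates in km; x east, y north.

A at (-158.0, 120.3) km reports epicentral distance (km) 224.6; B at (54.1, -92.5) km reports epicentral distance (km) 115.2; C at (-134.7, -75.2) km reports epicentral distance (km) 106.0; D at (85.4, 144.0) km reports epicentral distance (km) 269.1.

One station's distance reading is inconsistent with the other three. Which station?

C

Solve using three stations at a time. Using A, B, D (subtract circle equations pairwise → linear system) gives (x, y) ≈ (-60.6, -82.0).
Distances from that point to each station vs reported:
  A: calculated 224.6 vs reported 224.6 → residual 0.0 km
  B: calculated 115.2 vs reported 115.2 → residual 0.0 km
  C: calculated 74.4 vs reported 106.0 → residual 31.6 km
  D: calculated 269.1 vs reported 269.1 → residual 0.0 km
A, B, D are mutually consistent (residuals ≈ 0); C is off by 31.6 km.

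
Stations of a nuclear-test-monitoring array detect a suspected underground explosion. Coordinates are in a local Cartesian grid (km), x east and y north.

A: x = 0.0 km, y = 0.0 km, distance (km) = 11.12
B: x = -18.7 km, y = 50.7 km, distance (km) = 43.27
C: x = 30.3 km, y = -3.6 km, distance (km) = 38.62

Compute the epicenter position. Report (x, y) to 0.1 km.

Circle about each station: x² + y² = 11.12²; (x + 18.7)² + (y − 50.7)² = 43.27²; (x − 30.3)² + (y + 3.6)² = 38.62².
Subtracting the A equation from the B and C equations removes the quadratic terms:
-37.4 x + 101.4 y = 1171.54
60.6 x − 7.2 y = -436.80
Solving the 2×2 system: x ≈ -6.1, y ≈ 9.3 km.
Check against A (with the unrounded x, y): √(x²+y²) = 11.13 ≈ 11.12 km. ✓

x ≈ -6.1 km, y ≈ 9.3 km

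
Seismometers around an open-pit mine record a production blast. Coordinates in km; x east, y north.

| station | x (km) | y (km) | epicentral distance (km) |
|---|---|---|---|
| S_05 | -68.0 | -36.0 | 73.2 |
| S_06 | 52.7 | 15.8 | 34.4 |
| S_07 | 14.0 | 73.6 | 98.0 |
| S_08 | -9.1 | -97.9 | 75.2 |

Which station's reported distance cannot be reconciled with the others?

S_06

Solve using three stations at a time. Using S_05, S_07, S_08 (subtract circle equations pairwise → linear system) gives (x, y) ≈ (4.2, -23.9).
Distances from that point to each station vs reported:
  S_05: calculated 73.2 vs reported 73.2 → residual 0.0 km
  S_06: calculated 62.7 vs reported 34.4 → residual 28.3 km
  S_07: calculated 98.0 vs reported 98.0 → residual 0.0 km
  S_08: calculated 75.2 vs reported 75.2 → residual 0.0 km
S_05, S_07, S_08 are mutually consistent (residuals ≈ 0); S_06 is off by 28.3 km.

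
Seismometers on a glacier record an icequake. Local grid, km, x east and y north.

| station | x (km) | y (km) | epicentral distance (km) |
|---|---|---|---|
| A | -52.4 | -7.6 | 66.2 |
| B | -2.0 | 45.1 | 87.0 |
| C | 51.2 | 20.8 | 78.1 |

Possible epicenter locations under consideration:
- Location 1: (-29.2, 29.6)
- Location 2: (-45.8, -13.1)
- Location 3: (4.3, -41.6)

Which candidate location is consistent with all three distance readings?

For each candidate, compare |candidate − station| to the reported distance:
Location 1: residuals A 22.4, B 55.7, C 2.8 → max 55.7 km
Location 2: residuals A 57.6, B 14.2, C 24.7 → max 57.6 km
Location 3: residuals A 0.1, B 0.1, C 0.0 → max 0.1 km
Only Location 3 has all residuals ≈ 0.

Location 3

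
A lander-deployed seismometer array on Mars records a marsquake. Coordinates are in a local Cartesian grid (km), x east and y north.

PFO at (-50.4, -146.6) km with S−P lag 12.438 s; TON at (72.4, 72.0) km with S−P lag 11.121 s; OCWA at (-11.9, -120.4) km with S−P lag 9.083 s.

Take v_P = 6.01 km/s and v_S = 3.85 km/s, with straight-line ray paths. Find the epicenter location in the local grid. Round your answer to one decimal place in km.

2.0 km east, -24.1 km north

Distance from S−P lag: d = Δt · v_P v_S / (v_P − v_S) = Δt · (6.01·3.85)/(6.01−3.85) ≈ 10.7123·Δt.
So d_PFO = 133.24, d_TON = 119.13, d_OCWA = 97.30 km.
Circle about each station: (x + 50.4)² + (y + 146.6)² = 133.24²; (x − 72.4)² + (y − 72.0)² = 119.13²; (x + 11.9)² + (y + 120.4)² = 97.30².
Subtracting pairs of circle equations eliminates x²+y² and gives linear equations (the radical axes):
245.6 x + 437.2 y = -10045.02
77.0 x + 52.4 y = -1108.34
Solving the 2×2 system: x ≈ 2.0, y ≈ -24.1 km.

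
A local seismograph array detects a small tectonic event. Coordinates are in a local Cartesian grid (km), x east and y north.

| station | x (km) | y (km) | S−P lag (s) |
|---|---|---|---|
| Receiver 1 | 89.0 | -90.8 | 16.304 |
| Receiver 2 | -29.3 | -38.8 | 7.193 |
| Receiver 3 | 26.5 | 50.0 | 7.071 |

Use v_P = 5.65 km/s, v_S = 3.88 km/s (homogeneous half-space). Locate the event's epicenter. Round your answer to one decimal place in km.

-60.9 km east, 44.5 km north

Distance from S−P lag: d = Δt · v_P v_S / (v_P − v_S) = Δt · (5.65·3.88)/(5.65−3.88) ≈ 12.3853·Δt.
So d_Receiver 1 = 201.93, d_Receiver 2 = 89.09, d_Receiver 3 = 87.58 km.
Circle about each station: (x − 89.0)² + (y + 90.8)² = 201.93²; (x + 29.3)² + (y + 38.8)² = 89.09²; (x − 26.5)² + (y − 50.0)² = 87.58².
Subtracting pairs of circle equations eliminates x²+y² and gives linear equations (the radical axes):
-236.6 x + 104.0 y = 19036.99
-125.0 x + 281.6 y = 20142.08
Solving the 2×2 system: x ≈ -60.9, y ≈ 44.5 km.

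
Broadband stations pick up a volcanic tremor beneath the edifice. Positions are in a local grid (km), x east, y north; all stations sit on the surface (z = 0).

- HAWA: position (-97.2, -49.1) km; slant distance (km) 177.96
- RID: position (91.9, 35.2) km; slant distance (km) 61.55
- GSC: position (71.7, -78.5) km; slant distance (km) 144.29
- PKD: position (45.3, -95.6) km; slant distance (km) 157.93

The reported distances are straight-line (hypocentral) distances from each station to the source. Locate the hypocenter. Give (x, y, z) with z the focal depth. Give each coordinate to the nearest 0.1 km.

Each station gives a sphere (x−x_i)² + (y−y_i)² + z² = d_i² (stations at z=0).
Subtracting the HAWA sphere from RID and GSC: z² cancels, leaving linear equations in x and y:
378.2 x + 168.6 y = 25707.36
337.8 x − 58.8 y = 10294.65
Solving: x ≈ 41.005, y ≈ 60.493 km (keep extra digits for the depth step; rounded: 41.0, 60.5).
Then from the HAWA sphere: z² = 177.96² − (x + 97.2)² − (y + 49.1)² with x = 41.005, y = 60.493, so z ≈ 23.633 ≈ 23.6 km.

(41.0, 60.5, 23.6)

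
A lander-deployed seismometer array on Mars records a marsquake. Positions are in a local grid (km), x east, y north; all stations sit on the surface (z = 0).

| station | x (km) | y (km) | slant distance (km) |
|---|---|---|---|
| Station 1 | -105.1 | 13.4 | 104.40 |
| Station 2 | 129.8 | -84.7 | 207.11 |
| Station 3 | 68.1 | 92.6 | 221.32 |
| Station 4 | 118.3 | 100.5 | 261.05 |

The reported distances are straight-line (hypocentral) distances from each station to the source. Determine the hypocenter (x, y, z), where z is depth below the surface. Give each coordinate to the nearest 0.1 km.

x ≈ -71.1 km, y ≈ -72.4 km, depth ≈ 48.8 km

Each station gives a sphere (x−x_i)² + (y−y_i)² + z² = d_i² (stations at z=0).
Subtracting the Station 1 sphere from Station 2 and Station 3: z² cancels, leaving linear equations in x and y:
469.8 x − 196.2 y = -19198.63
346.4 x + 158.4 y = -36096.38
Solving: x ≈ -71.100, y ≈ -72.396 km (keep extra digits for the depth step; rounded: -71.1, -72.4).
Then from the Station 1 sphere: z² = 104.40² − (x + 105.1)² − (y − 13.4)² with x = -71.100, y = -72.396, so z ≈ 48.810 ≈ 48.8 km.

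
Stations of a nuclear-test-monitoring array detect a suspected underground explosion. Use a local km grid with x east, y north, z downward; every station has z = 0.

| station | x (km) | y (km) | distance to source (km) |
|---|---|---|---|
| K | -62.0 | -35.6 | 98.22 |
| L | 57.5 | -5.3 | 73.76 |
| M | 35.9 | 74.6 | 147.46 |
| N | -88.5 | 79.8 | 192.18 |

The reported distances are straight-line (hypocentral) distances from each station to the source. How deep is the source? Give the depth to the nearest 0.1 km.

Each station gives a sphere (x−x_i)² + (y−y_i)² + z² = d_i² (stations at z=0).
Subtracting the K sphere from L and M: z² cancels, leaving linear equations in x and y:
239.0 x + 60.6 y = 2429.61
195.8 x + 220.4 y = -10354.67
Solving: x ≈ 28.497, y ≈ -72.298 km (keep extra digits for the depth step; rounded: 28.5, -72.3).
Then from the K sphere: z² = 98.22² − (x + 62.0)² − (y + 35.6)² with x = 28.497, y = -72.298, so z ≈ 10.522 ≈ 10.5 km.
Check against N (with the unrounded solution): distance 192.18 ≈ 192.18 km. ✓

10.5 km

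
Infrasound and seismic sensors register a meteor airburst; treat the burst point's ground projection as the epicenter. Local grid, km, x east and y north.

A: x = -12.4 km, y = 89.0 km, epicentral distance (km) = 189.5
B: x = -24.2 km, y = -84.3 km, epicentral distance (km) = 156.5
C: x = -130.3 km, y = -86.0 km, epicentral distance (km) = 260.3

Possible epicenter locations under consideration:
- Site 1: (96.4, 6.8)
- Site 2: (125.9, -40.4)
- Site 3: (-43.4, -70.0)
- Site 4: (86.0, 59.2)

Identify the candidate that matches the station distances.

For each candidate, compare |candidate − station| to the reported distance:
Site 1: residuals A 53.1, B 5.4, C 15.3 → max 53.1 km
Site 2: residuals A 0.1, B 0.1, C 0.1 → max 0.1 km
Site 3: residuals A 27.5, B 132.6, C 171.9 → max 171.9 km
Site 4: residuals A 86.7, B 24.4, C 0.2 → max 86.7 km
Only Site 2 has all residuals ≈ 0.

Site 2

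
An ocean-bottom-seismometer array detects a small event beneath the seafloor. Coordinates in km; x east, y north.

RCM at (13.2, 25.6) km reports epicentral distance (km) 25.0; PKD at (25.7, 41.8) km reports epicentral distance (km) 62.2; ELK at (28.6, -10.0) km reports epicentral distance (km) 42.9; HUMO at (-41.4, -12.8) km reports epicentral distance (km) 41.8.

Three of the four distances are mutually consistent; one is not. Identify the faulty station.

PKD

Solve using three stations at a time. Using RCM, ELK, HUMO (subtract circle equations pairwise → linear system) gives (x, y) ≈ (-8.0, 12.4).
Distances from that point to each station vs reported:
  RCM: calculated 25.0 vs reported 25.0 → residual 0.0 km
  PKD: calculated 44.8 vs reported 62.2 → residual 17.4 km
  ELK: calculated 42.9 vs reported 42.9 → residual 0.0 km
  HUMO: calculated 41.8 vs reported 41.8 → residual 0.0 km
RCM, ELK, HUMO are mutually consistent (residuals ≈ 0); PKD is off by 17.4 km.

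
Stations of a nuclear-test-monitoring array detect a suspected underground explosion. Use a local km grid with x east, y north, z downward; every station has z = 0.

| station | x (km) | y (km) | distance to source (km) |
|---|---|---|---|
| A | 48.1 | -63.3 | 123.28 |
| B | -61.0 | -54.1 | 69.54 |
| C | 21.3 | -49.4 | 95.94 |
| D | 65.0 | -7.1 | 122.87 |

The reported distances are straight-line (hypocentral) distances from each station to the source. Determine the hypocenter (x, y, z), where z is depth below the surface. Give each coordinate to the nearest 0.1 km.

Each station gives a sphere (x−x_i)² + (y−y_i)² + z² = d_i² (stations at z=0).
Subtracting the A sphere from B and C: z² cancels, leaving linear equations in x and y:
-218.2 x + 18.4 y = 10689.46
-53.6 x + 27.8 y = 2567.02
Solving: x ≈ -49.202, y ≈ -2.526 km (keep extra digits for the depth step; rounded: -49.2, -2.5).
Then from the A sphere: z² = 123.28² − (x − 48.1)² − (y + 63.3)² with x = -49.202, y = -2.526, so z ≈ 45.131 ≈ 45.1 km.

x ≈ -49.2 km, y ≈ -2.5 km, depth ≈ 45.1 km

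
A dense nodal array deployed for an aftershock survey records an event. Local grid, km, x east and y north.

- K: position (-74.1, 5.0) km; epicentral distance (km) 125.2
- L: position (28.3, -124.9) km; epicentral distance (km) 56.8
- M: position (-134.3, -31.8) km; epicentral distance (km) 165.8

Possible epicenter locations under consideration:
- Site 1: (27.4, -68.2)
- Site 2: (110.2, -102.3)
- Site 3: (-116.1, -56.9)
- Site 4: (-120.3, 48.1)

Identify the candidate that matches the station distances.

For each candidate, compare |candidate − station| to the reported distance:
Site 1: residuals K 0.1, L 0.1, M 0.1 → max 0.1 km
Site 2: residuals K 88.1, L 28.2, M 88.7 → max 88.7 km
Site 3: residuals K 50.4, L 102.8, M 134.8 → max 134.8 km
Site 4: residuals K 62.0, L 171.3, M 84.7 → max 171.3 km
Only Site 1 has all residuals ≈ 0.

Site 1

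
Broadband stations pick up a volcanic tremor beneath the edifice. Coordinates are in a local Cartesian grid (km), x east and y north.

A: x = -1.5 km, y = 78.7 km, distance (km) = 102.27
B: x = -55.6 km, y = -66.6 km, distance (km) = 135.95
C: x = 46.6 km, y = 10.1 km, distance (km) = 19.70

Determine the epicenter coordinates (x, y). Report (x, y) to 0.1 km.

Circle about each station: (x + 1.5)² + (y − 78.7)² = 102.27²; (x + 55.6)² + (y + 66.6)² = 135.95²; (x − 46.6)² + (y − 10.1)² = 19.70².
Subtracting the A equation from the B and C equations removes the quadratic terms:
-108.2 x − 290.6 y = -6692.27
96.2 x − 137.2 y = 6148.69
Solving the 2×2 system: x ≈ 63.2, y ≈ -0.5 km.
Check against A (with the unrounded x, y): √((x + 1.5)²+(y − 78.7)²) = 102.27 ≈ 102.27 km. ✓

63.2 km east, -0.5 km north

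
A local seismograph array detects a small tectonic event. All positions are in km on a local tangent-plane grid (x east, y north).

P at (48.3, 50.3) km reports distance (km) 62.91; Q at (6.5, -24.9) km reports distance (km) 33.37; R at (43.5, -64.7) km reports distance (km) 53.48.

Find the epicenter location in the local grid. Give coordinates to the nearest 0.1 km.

37.1 km east, -11.6 km north

Circle about each station: (x − 48.3)² + (y − 50.3)² = 62.91²; (x − 6.5)² + (y + 24.9)² = 33.37²; (x − 43.5)² + (y + 64.7)² = 53.48².
Subtracting the P equation from the Q and R equations removes the quadratic terms:
-83.6 x − 150.4 y = -1356.61
-9.6 x − 230.0 y = 2312.92
Solving the 2×2 system: x ≈ 37.1, y ≈ -11.6 km.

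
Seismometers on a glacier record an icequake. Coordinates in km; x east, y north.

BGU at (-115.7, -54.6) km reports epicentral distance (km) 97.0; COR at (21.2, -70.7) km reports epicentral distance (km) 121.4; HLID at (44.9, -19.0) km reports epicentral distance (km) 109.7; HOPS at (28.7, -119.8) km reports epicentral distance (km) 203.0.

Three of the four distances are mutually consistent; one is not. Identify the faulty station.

HOPS

Solve using three stations at a time. Using BGU, COR, HLID (subtract circle equations pairwise → linear system) gives (x, y) ≈ (-56.7, 22.4).
Distances from that point to each station vs reported:
  BGU: calculated 97.0 vs reported 97.0 → residual 0.0 km
  COR: calculated 121.4 vs reported 121.4 → residual 0.0 km
  HLID: calculated 109.7 vs reported 109.7 → residual 0.0 km
  HOPS: calculated 165.9 vs reported 203.0 → residual 37.1 km
BGU, COR, HLID are mutually consistent (residuals ≈ 0); HOPS is off by 37.1 km.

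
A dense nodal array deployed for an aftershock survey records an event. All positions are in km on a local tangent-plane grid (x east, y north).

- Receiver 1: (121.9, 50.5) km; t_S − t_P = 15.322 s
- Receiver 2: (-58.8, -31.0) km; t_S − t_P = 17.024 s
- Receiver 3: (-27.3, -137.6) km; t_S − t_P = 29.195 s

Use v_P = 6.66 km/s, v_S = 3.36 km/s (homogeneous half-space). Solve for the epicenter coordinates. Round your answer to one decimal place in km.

18.1 km east, 55.1 km north

Distance from S−P lag: d = Δt · v_P v_S / (v_P − v_S) = Δt · (6.66·3.36)/(6.66−3.36) ≈ 6.7811·Δt.
So d_Receiver 1 = 103.90, d_Receiver 2 = 115.44, d_Receiver 3 = 197.97 km.
Circle about each station: (x − 121.9)² + (y − 50.5)² = 103.90²; (x + 58.8)² + (y + 31.0)² = 115.44²; (x + 27.3)² + (y + 137.6)² = 197.97².
Subtracting pairs of circle equations eliminates x²+y² and gives linear equations (the radical axes):
-361.4 x − 163.0 y = -15522.60
-298.4 x − 376.2 y = -26127.72
Solving the 2×2 system: x ≈ 18.1, y ≈ 55.1 km.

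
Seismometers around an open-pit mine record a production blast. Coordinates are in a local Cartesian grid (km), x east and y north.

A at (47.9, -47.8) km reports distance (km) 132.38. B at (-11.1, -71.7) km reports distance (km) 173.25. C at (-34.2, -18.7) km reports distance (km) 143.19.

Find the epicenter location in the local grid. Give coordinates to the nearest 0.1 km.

Circle about each station: (x − 47.9)² + (y + 47.8)² = 132.38²; (x + 11.1)² + (y + 71.7)² = 173.25²; (x + 34.2)² + (y + 18.7)² = 143.19².
Subtracting pairs of circle equations eliminates x²+y² and gives linear equations (the radical axes):
-118.0 x − 47.8 y = -11806.25
-164.2 x + 58.2 y = -6038.83
Solving the 2×2 system: x ≈ 66.3, y ≈ 83.3 km.
Check against A (with the unrounded x, y): √((x − 47.9)²+(y + 47.8)²) = 132.39 ≈ 132.38 km. ✓

(66.3, 83.3)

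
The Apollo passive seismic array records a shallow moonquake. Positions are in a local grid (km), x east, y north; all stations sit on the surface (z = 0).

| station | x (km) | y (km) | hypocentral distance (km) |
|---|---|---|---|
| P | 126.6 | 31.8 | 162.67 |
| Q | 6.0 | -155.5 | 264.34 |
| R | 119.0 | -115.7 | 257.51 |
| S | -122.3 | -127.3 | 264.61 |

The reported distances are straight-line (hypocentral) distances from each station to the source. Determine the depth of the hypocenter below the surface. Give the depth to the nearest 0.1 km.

Each station gives a sphere (x−x_i)² + (y−y_i)² + z² = d_i² (stations at z=0).
Subtracting the P sphere from Q and R: z² cancels, leaving linear equations in x and y:
-241.2 x − 374.6 y = -36236.66
-15.2 x − 295.0 y = -29341.18
Solving: x ≈ -4.604, y ≈ 99.699 km (keep extra digits for the depth step; rounded: -4.6, 99.7).
Then from the P sphere: z² = 162.67² − (x − 126.6)² − (y − 31.8)² with x = -4.604, y = 99.699, so z ≈ 68.094 ≈ 68.1 km.

68.1 km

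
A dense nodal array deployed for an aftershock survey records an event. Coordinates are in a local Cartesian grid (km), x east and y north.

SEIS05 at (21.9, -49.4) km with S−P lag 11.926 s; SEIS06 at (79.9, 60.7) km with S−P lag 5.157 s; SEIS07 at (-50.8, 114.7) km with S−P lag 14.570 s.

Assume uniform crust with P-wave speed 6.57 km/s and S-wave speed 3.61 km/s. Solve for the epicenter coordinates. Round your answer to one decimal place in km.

Distance from S−P lag: d = Δt · v_P v_S / (v_P − v_S) = Δt · (6.57·3.61)/(6.57−3.61) ≈ 8.0127·Δt.
So d_SEIS05 = 95.56, d_SEIS06 = 41.32, d_SEIS07 = 116.75 km.
Circle about each station: (x − 21.9)² + (y + 49.4)² = 95.56²; (x − 79.9)² + (y − 60.7)² = 41.32²; (x + 50.8)² + (y − 114.7)² = 116.75².
Subtracting the SEIS05 equation from the SEIS06 and SEIS07 equations removes the quadratic terms:
116.0 x + 220.2 y = 14572.90
-145.4 x + 328.2 y = 8317.91
Solving the 2×2 system: x ≈ 42.1, y ≈ 44.0 km.

42.1 km east, 44.0 km north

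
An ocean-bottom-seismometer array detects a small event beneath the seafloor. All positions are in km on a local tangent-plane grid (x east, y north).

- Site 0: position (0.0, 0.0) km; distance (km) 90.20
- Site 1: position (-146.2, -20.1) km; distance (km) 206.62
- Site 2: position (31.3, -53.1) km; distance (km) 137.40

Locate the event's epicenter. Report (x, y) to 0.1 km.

x ≈ 32.1 km, y ≈ 84.3 km

Circle about each station: x² + y² = 90.20²; (x + 146.2)² + (y + 20.1)² = 206.62²; (x − 31.3)² + (y + 53.1)² = 137.40².
Subtracting pairs of circle equations eliminates x²+y² and gives linear equations (the radical axes):
-292.4 x − 40.2 y = -12777.33
62.6 x − 106.2 y = -6943.42
Solving the 2×2 system: x ≈ 32.1, y ≈ 84.3 km.
Check against Site 0 (with the unrounded x, y): √(x²+y²) = 90.21 ≈ 90.20 km. ✓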